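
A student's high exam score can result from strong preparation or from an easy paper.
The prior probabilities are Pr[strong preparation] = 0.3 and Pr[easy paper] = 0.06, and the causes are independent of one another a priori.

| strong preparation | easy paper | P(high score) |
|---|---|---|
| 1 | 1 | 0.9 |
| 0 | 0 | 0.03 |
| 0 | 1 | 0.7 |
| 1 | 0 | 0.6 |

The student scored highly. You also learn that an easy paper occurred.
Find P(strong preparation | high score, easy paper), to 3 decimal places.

P(strong preparation | high score, easy paper) ≈ 0.355

For the numerator, keep only strong preparation=true terms: 0.9·0.3 = 0.270000
The normalizing constant is 0.7·0.7 + 0.9·0.3 = 0.760000
P(strong preparation | high score, easy paper) = 0.270000/0.760000 ≈ 0.355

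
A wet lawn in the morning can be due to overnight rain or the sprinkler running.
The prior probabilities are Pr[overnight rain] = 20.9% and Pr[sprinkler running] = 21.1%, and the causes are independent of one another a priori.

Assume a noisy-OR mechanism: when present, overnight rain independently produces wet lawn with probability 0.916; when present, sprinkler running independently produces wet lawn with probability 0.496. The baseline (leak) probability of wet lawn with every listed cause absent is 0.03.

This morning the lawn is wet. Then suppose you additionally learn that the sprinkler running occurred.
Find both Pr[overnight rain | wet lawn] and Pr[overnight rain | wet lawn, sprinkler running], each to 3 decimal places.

Under noisy-OR, P(wet lawn | causes) = 1 − (1−0.03)·∏(1−qᵢ) over the active causes.
Numerator (weight on configurations with overnight rain): 0.151465 + 0.042288 = 0.193753
Normalizer over all consistent configurations: 0.03×0.791×0.789 + 0.51112×0.791×0.211 + 0.91852×0.209×0.789 + 0.958934×0.209×0.211 = 0.297782
P(overnight rain | wet lawn) = 0.193753/0.297782 ≈ 0.651

Now also conditioning on sprinkler running=true:
For the numerator, keep only overnight rain=true terms: 0.958934*0.209 = 0.200417
The normalizing constant is 0.51112*0.791 + 0.958934*0.209 = 0.604713
P(overnight rain | wet lawn, sprinkler running) = 0.200417/0.604713 ≈ 0.331

Pr[overnight rain | wet lawn] ≈ 0.651; Pr[overnight rain | wet lawn, sprinkler running] ≈ 0.331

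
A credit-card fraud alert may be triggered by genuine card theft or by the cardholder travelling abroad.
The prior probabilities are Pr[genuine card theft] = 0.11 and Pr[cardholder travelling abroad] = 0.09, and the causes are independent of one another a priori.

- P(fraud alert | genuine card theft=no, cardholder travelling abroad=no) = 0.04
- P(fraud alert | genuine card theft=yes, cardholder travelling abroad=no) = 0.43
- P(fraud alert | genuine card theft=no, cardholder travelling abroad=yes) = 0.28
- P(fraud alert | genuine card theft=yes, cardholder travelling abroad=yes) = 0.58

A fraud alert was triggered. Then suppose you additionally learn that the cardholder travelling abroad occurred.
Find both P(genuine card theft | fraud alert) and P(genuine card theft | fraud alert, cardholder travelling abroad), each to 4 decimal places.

Weight on genuine card theft=true, given the evidence: 0.043043 + 0.005742 = 0.048785
The normalizing constant is 0.04·0.89·0.91 + 0.28·0.89·0.09 + 0.43·0.11·0.91 + 0.58·0.11·0.09 = 0.103609
P(genuine card theft | fraud alert) = 0.048785/0.103609 ≈ 0.4709

With the extra evidence:
P(fraud alert | cardholder travelling abroad) = 0.28·0.89 + 0.58·0.11 = 0.249200 + 0.063800 = 0.313000
The genuine card theft-present share is 0.58·0.11 = 0.063800.
Hence the posterior is 0.063800/0.313000 ≈ 0.2038.

P(genuine card theft | fraud alert) ≈ 0.4709; P(genuine card theft | fraud alert, cardholder travelling abroad) ≈ 0.2038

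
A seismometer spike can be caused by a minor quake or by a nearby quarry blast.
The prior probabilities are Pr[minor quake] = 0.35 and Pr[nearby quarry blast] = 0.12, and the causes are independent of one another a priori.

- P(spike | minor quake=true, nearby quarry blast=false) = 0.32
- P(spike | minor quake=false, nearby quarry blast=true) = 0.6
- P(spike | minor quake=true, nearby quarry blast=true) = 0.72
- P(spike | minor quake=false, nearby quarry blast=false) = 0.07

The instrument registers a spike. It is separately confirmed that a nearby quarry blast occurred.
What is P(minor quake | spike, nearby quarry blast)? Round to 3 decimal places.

P(minor quake | spike, nearby quarry blast) ≈ 0.393

Sum P(spike|·) weighted by the priors over both values of minor quake:
  P(spike | nearby quarry blast) = 0.6×0.65 + 0.72×0.35
        = 0.390000 + 0.252000 = 0.642000
Keeping only the minor quake-present terms gives 0.252000, so
  P(minor quake | spike, nearby quarry blast) = 0.252000 / 0.642000 ≈ 0.393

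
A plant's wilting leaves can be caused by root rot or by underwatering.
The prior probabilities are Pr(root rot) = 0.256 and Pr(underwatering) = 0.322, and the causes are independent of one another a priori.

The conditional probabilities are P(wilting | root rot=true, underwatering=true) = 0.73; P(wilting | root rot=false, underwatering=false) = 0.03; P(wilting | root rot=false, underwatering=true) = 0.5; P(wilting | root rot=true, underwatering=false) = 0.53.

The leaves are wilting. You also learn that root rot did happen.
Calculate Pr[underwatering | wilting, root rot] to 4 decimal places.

Pr[underwatering | wilting, root rot] ≈ 0.3955

Numerator (weight on configurations with underwatering): 0.73*0.322 = 0.235060
The normalizing constant is 0.53*0.678 + 0.73*0.322 = 0.594400
P(underwatering | wilting, root rot) = 0.235060/0.594400 ≈ 0.3955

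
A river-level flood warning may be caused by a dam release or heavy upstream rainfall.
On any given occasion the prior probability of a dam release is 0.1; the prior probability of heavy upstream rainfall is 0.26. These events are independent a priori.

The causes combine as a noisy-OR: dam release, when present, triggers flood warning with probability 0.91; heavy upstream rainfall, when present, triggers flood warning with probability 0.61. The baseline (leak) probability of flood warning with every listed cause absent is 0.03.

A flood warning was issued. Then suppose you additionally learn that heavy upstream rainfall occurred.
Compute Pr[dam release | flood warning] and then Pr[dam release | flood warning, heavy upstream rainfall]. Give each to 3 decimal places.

Under noisy-OR, P(flood warning | causes) = 1 − (1−0.03)·∏(1−qᵢ) over the active causes.
Numerator (weight on configurations with dam release): 0.067540 + 0.025115 = 0.092655
Denominator P(flood warning): 0.03·0.9·0.74 + 0.6217·0.9·0.26 + 0.9127·0.1·0.74 + 0.965953·0.1·0.26 = 0.258113
P(dam release | flood warning) = 0.092655/0.258113 ≈ 0.359

Now also conditioning on heavy upstream rainfall=true:
Enumerate both values of dam release and weight by the priors:
  P(flood warning | heavy upstream rainfall) = 0.6217·0.9 + 0.965953·0.1
        = 0.559530 + 0.096595 = 0.656125
The terms with dam release present sum to 0.096595, so
  P(dam release | flood warning, heavy upstream rainfall) = 0.096595 / 0.656125 ≈ 0.147
— heavy upstream rainfall explains away the evidence for dam release.

Pr[dam release | flood warning] ≈ 0.359; Pr[dam release | flood warning, heavy upstream rainfall] ≈ 0.147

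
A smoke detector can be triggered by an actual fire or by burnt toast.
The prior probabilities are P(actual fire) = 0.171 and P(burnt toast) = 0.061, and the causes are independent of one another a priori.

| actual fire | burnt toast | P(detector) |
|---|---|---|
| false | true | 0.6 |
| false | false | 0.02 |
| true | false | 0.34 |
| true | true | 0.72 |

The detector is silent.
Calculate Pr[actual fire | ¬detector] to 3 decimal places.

Pr[actual fire | ¬detector] ≈ 0.122

For the numerator, keep only actual fire=true terms: 0.105976 + 0.002921 = 0.108897
Normalizer over all consistent configurations: 0.98*0.829*0.939 + 0.4*0.829*0.061 + 0.66*0.171*0.939 + 0.28*0.171*0.061 = 0.891987
Posterior = 0.108897 / 0.891987 ≈ 0.122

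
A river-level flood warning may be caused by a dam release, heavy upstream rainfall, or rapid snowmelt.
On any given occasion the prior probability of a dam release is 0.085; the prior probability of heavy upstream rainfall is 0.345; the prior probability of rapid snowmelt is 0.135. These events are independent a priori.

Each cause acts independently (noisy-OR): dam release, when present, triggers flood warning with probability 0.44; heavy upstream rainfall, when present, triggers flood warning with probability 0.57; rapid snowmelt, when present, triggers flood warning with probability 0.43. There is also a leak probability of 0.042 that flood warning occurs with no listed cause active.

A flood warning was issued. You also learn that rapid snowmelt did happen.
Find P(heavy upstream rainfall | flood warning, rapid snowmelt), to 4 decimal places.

P(heavy upstream rainfall | flood warning, rapid snowmelt) ≈ 0.4622

Under noisy-OR, P(flood warning | causes) = 1 − (1−0.042)·∏(1−qᵢ) over the active causes.
Enumerate the 4 (dam release, heavy upstream rainfall) configurations and weight by the priors:
  P(flood warning | rapid snowmelt) = 0.45394·0.915·0.655 + 0.765194·0.915·0.345 + 0.694206·0.085·0.655 + 0.868509·0.085·0.345
        = 0.272058 + 0.241553 + 0.038650 + 0.025469 = 0.577730
Configurations with heavy upstream rainfall contribute 0.267022, so
  P(heavy upstream rainfall | flood warning, rapid snowmelt) = 0.267022 / 0.577730 ≈ 0.4622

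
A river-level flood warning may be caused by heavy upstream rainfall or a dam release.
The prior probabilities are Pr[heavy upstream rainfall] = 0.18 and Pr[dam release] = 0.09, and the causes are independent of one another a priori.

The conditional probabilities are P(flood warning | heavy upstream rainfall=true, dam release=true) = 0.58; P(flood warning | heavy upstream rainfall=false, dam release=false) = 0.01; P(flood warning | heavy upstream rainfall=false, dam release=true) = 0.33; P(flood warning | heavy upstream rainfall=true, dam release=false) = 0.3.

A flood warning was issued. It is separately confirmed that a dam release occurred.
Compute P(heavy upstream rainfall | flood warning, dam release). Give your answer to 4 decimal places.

Enumerate both values of heavy upstream rainfall and weight by the priors:
  P(flood warning | dam release) = 0.33×0.82 + 0.58×0.18
        = 0.270600 + 0.104400 = 0.375000
Configurations with heavy upstream rainfall contribute 0.104400, so
  P(heavy upstream rainfall | flood warning, dam release) = 0.104400 / 0.375000 ≈ 0.2784

P(heavy upstream rainfall | flood warning, dam release) ≈ 0.2784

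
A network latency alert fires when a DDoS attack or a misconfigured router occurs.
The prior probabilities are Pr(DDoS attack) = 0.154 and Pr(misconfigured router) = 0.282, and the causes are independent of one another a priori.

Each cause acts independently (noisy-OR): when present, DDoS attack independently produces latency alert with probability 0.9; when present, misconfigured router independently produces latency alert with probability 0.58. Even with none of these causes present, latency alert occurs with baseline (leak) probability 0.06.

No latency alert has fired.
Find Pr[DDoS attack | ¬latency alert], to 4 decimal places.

Under noisy-OR, P(latency alert | causes) = 1 − (1−0.06)·∏(1−qᵢ) over the active causes.
By total probability over the 4 (DDoS attack, misconfigured router) configurations:
  P(¬latency alert) = 0.94×0.846×0.718 + 0.3948×0.846×0.282 + 0.094×0.154×0.718 + 0.03948×0.154×0.282
        = 0.570982 + 0.094188 + 0.010394 + 0.001715 = 0.677279
Keeping only the DDoS attack-present terms gives 0.012109, so
  P(DDoS attack | ¬latency alert) = 0.012109 / 0.677279 ≈ 0.0179

Pr[DDoS attack | ¬latency alert] ≈ 0.0179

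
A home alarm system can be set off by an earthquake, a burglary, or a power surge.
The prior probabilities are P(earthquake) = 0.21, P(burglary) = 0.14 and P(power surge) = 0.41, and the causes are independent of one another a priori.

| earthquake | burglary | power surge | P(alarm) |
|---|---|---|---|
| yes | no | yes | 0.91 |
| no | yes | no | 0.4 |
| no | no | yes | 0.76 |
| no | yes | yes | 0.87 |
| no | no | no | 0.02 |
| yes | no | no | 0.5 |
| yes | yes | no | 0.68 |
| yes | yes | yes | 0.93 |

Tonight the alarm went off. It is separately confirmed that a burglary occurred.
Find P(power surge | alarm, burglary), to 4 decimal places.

P(alarm | burglary) = 0.4×0.79×0.59 + 0.87×0.79×0.41 + 0.68×0.21×0.59 + 0.93×0.21×0.41 = 0.186440 + 0.281793 + 0.084252 + 0.080073 = 0.632558
Restricting to configurations with power surge present: 0.281793 + 0.080073 = 0.361866.
Hence the posterior is 0.361866/0.632558 ≈ 0.5721.

P(power surge | alarm, burglary) ≈ 0.5721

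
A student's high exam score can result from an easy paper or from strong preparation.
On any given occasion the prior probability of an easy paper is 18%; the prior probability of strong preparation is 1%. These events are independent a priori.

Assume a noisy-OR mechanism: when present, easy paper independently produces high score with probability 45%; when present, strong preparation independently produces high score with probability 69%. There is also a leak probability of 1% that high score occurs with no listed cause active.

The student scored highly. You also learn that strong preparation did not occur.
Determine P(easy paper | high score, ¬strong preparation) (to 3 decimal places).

Under noisy-OR, P(high score | causes) = 1 − (1−0.01)·∏(1−qᵢ) over the active causes.
By total probability over both values of easy paper:
  P(high score | ¬strong preparation) = 0.01×0.82 + 0.4555×0.18
        = 0.008200 + 0.081990 = 0.090190
Keeping only the easy paper-present terms gives 0.081990, so
  P(easy paper | high score, ¬strong preparation) = 0.081990 / 0.090190 ≈ 0.909

P(easy paper | high score, ¬strong preparation) ≈ 0.909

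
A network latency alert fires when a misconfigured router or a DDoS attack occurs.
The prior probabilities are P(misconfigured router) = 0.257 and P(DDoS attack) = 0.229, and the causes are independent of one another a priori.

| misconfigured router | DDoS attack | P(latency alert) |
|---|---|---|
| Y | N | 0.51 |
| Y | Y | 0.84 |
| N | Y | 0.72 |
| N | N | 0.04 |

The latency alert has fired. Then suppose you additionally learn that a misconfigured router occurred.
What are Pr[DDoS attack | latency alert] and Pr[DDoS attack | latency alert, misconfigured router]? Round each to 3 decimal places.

Pr[DDoS attack | latency alert] ≈ 0.581; Pr[DDoS attack | latency alert, misconfigured router] ≈ 0.329

P(latency alert) = 0.04×0.743×0.771 + 0.72×0.743×0.229 + 0.51×0.257×0.771 + 0.84×0.257×0.229 = 0.022914 + 0.122506 + 0.101055 + 0.049437 = 0.295912
Restricting to configurations with DDoS attack present: 0.122506 + 0.049437 = 0.171943.
Hence the posterior is 0.171943/0.295912 ≈ 0.581.

Now also conditioning on misconfigured router=true:
By total probability over both values of DDoS attack:
  P(latency alert | misconfigured router) = 0.51·0.771 + 0.84·0.229
        = 0.393210 + 0.192360 = 0.585570
Configurations with DDoS attack contribute 0.192360, so
  P(DDoS attack | latency alert, misconfigured router) = 0.192360 / 0.585570 ≈ 0.329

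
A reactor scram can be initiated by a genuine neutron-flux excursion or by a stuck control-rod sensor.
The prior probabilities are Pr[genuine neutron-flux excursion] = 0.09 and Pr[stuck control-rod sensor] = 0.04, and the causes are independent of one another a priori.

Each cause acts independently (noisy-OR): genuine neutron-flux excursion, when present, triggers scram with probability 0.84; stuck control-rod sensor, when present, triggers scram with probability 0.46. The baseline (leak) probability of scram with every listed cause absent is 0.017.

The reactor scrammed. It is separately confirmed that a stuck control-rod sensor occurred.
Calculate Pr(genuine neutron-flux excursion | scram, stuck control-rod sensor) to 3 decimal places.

Pr(genuine neutron-flux excursion | scram, stuck control-rod sensor) ≈ 0.162

Under noisy-OR, P(scram | causes) = 1 − (1−0.017)·∏(1−qᵢ) over the active causes.
Enumerate both values of genuine neutron-flux excursion and weight by the priors:
  P(scram | stuck control-rod sensor) = 0.46918·0.91 + 0.915069·0.09
        = 0.426954 + 0.082356 = 0.509310
Keeping only the genuine neutron-flux excursion-present terms gives 0.082356, so
  P(genuine neutron-flux excursion | scram, stuck control-rod sensor) = 0.082356 / 0.509310 ≈ 0.162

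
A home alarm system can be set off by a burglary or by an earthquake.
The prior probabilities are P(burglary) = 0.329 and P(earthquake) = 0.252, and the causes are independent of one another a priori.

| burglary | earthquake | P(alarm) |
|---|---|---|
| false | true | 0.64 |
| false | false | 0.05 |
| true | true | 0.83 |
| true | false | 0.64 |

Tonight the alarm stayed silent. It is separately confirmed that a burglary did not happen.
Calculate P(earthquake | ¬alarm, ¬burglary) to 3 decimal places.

P(earthquake | ¬alarm, ¬burglary) ≈ 0.113

By total probability over both values of earthquake:
  P(¬alarm | ¬burglary) = 0.95·0.748 + 0.36·0.252
        = 0.710600 + 0.090720 = 0.801320
The terms with earthquake present sum to 0.090720, so
  P(earthquake | ¬alarm, ¬burglary) = 0.090720 / 0.801320 ≈ 0.113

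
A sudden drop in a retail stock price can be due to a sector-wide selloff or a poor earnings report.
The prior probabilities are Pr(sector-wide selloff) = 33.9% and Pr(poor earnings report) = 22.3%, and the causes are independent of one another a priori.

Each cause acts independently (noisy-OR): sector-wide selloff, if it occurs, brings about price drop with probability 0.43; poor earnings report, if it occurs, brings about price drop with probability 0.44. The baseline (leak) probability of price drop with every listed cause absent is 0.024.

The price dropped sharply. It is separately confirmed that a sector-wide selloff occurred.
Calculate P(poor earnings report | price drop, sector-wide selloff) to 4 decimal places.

Under noisy-OR, P(price drop | causes) = 1 − (1−0.024)·∏(1−qᵢ) over the active causes.
By total probability over both values of poor earnings report:
  P(price drop | sector-wide selloff) = 0.44368*0.777 + 0.688461*0.223
        = 0.344739 + 0.153527 = 0.498266
Configurations with poor earnings report contribute 0.153527, so
  P(poor earnings report | price drop, sector-wide selloff) = 0.153527 / 0.498266 ≈ 0.3081

P(poor earnings report | price drop, sector-wide selloff) ≈ 0.3081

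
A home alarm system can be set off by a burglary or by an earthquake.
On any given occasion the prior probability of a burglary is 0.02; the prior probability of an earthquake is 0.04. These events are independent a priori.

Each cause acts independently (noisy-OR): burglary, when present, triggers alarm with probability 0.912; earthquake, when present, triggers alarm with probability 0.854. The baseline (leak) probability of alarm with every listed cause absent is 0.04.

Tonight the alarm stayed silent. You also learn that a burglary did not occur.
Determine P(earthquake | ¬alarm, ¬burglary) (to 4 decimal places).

P(earthquake | ¬alarm, ¬burglary) ≈ 0.0060

Under noisy-OR, P(alarm | causes) = 1 − (1−0.04)·∏(1−qᵢ) over the active causes.
Weight on earthquake=true, given the evidence: 0.14016×0.04 = 0.005606
Normalizer over all consistent configurations: 0.96×0.96 + 0.14016×0.04 = 0.927206
Posterior = 0.005606 / 0.927206 ≈ 0.0060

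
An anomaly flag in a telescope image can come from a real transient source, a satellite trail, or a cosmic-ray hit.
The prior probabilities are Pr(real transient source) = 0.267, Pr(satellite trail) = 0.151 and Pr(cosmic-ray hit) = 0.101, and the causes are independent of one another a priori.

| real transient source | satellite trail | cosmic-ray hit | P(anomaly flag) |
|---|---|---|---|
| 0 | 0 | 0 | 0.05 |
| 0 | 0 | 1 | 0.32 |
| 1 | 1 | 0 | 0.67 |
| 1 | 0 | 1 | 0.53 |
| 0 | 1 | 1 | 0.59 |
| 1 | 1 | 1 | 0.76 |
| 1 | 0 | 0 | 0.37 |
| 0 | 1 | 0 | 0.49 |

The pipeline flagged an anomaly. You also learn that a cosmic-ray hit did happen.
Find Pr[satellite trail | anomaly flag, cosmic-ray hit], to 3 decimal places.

Pr[satellite trail | anomaly flag, cosmic-ray hit] ≈ 0.231

By total probability over the 4 (real transient source, satellite trail) configurations:
  P(anomaly flag | cosmic-ray hit) = 0.32*0.733*0.849 + 0.59*0.733*0.151 + 0.53*0.267*0.849 + 0.76*0.267*0.151
        = 0.199141 + 0.065303 + 0.120142 + 0.030641 = 0.415227
Keeping only the satellite trail-present terms gives 0.095944, so
  P(satellite trail | anomaly flag, cosmic-ray hit) = 0.095944 / 0.415227 ≈ 0.231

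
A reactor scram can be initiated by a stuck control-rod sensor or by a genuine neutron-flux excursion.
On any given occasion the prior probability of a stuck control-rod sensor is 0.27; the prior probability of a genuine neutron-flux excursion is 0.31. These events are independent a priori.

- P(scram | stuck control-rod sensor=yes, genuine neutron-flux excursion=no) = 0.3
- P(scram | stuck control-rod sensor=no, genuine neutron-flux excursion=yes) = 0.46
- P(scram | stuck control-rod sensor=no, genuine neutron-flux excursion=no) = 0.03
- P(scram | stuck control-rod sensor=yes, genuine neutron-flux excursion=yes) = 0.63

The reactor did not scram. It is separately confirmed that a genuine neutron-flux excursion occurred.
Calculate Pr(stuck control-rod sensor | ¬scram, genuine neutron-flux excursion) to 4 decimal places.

Pr(stuck control-rod sensor | ¬scram, genuine neutron-flux excursion) ≈ 0.2022

For the numerator, keep only stuck control-rod sensor=true terms: 0.37·0.27 = 0.099900
The normalizing constant is 0.54·0.73 + 0.37·0.27 = 0.494100
Posterior = 0.099900 / 0.494100 ≈ 0.2022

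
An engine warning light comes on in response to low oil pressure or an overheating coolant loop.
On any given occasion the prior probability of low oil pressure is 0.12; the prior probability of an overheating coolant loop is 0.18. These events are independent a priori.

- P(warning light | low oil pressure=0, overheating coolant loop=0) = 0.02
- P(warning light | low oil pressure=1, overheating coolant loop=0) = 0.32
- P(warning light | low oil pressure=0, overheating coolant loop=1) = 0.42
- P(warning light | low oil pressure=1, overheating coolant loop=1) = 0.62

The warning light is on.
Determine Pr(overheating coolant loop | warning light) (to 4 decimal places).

Weight on overheating coolant loop=true, given the evidence: 0.066528 + 0.013392 = 0.079920
Denominator P(warning light): 0.02×0.88×0.82 + 0.42×0.88×0.18 + 0.32×0.12×0.82 + 0.62×0.12×0.18 = 0.125840
Posterior = 0.079920 / 0.125840 ≈ 0.6351

Pr(overheating coolant loop | warning light) ≈ 0.6351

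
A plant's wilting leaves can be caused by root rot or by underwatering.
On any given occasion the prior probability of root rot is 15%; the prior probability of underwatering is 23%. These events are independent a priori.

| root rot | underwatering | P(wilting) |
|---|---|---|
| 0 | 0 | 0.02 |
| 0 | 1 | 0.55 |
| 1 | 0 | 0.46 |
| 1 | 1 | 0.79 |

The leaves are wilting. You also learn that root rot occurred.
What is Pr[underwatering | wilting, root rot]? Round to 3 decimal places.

Sum P(wilting|·) weighted by the priors over both values of underwatering:
  P(wilting | root rot) = 0.46·0.77 + 0.79·0.23
        = 0.354200 + 0.181700 = 0.535900
Configurations with underwatering contribute 0.181700, so
  P(underwatering | wilting, root rot) = 0.181700 / 0.535900 ≈ 0.339

Pr[underwatering | wilting, root rot] ≈ 0.339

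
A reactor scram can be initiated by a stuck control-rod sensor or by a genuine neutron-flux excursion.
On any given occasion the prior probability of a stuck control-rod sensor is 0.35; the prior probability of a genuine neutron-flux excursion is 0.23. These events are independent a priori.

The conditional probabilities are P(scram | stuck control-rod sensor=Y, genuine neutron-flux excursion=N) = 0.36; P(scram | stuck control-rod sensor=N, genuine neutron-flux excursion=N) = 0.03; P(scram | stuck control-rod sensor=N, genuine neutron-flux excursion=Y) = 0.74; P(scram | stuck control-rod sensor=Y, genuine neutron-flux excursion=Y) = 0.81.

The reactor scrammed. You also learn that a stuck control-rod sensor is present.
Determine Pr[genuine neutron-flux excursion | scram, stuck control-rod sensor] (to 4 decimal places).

Enumerate both values of genuine neutron-flux excursion and weight by the priors:
  P(scram | stuck control-rod sensor) = 0.36*0.77 + 0.81*0.23
        = 0.277200 + 0.186300 = 0.463500
The terms with genuine neutron-flux excursion present sum to 0.186300, so
  P(genuine neutron-flux excursion | scram, stuck control-rod sensor) = 0.186300 / 0.463500 ≈ 0.4019

Pr[genuine neutron-flux excursion | scram, stuck control-rod sensor] ≈ 0.4019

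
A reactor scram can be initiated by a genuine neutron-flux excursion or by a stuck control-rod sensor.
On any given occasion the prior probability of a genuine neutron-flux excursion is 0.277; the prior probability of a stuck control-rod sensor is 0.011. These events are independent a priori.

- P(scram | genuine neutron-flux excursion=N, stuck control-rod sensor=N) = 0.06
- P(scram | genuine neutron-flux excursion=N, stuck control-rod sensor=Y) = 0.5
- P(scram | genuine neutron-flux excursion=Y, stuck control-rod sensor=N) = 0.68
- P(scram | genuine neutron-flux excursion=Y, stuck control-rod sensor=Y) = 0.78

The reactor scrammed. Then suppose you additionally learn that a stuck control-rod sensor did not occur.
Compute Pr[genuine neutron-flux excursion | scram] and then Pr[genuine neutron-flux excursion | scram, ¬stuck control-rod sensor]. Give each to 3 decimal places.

P(scram) = 0.06*0.723*0.989 + 0.5*0.723*0.011 + 0.68*0.277*0.989 + 0.78*0.277*0.011 = 0.042903 + 0.003976 + 0.186288 + 0.002377 = 0.235544
Restricting to configurations with genuine neutron-flux excursion present: 0.186288 + 0.002377 = 0.188665.
So P(genuine neutron-flux excursion | scram) = 0.188665/0.235544 ≈ 0.801.

Now condition on the additional information:
By total probability over both values of genuine neutron-flux excursion:
  P(scram | ¬stuck control-rod sensor) = 0.06*0.723 + 0.68*0.277
        = 0.043380 + 0.188360 = 0.231740
Configurations with genuine neutron-flux excursion contribute 0.188360, so
  P(genuine neutron-flux excursion | scram, ¬stuck control-rod sensor) = 0.188360 / 0.231740 ≈ 0.813
Ruling out stuck control-rod sensor raises the posterior on genuine neutron-flux excursion — the flip side of explaining away.

Pr[genuine neutron-flux excursion | scram] ≈ 0.801; Pr[genuine neutron-flux excursion | scram, ¬stuck control-rod sensor] ≈ 0.813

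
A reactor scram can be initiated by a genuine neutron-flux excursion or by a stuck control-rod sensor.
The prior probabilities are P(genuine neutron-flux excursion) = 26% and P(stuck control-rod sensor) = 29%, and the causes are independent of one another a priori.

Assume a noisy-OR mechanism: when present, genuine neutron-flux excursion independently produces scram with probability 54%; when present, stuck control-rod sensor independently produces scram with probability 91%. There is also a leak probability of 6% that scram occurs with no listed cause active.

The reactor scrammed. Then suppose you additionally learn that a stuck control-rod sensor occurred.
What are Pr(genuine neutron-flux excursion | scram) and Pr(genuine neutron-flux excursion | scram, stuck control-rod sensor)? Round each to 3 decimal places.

Under noisy-OR, P(scram | causes) = 1 − (1−0.06)·∏(1−qᵢ) over the active causes.
Numerator (weight on configurations with genuine neutron-flux excursion): 0.104779 + 0.072466 = 0.177245
Normalizer over all consistent configurations: 0.06·0.74·0.71 + 0.9154·0.74·0.29 + 0.5676·0.26·0.71 + 0.961084·0.26·0.29 = 0.405214
Posterior = 0.177245 / 0.405214 ≈ 0.437

Now also conditioning on stuck control-rod sensor=true:
Numerator (weight on configurations with genuine neutron-flux excursion): 0.961084*0.26 = 0.249882
Normalizer over all consistent configurations: 0.9154*0.74 + 0.961084*0.26 = 0.927278
P(genuine neutron-flux excursion | scram, stuck control-rod sensor) = 0.249882/0.927278 ≈ 0.269
Conditioning on stuck control-rod sensor lowers the posterior on genuine neutron-flux excursion: the classic explaining-away effect in a common-effect structure.

Pr(genuine neutron-flux excursion | scram) ≈ 0.437; Pr(genuine neutron-flux excursion | scram, stuck control-rod sensor) ≈ 0.269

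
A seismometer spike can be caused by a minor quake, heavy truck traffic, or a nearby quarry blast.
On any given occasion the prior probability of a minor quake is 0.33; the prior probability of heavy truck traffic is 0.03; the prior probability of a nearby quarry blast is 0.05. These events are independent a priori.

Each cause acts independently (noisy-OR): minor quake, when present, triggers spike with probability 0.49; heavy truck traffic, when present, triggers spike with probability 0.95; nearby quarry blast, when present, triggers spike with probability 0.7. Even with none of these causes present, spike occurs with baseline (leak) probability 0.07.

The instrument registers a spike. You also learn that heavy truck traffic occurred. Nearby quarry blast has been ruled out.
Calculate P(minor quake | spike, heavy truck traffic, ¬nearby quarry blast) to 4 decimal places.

Under noisy-OR, P(spike | causes) = 1 − (1−0.07)·∏(1−qᵢ) over the active causes.
By total probability over both values of minor quake:
  P(spike | heavy truck traffic, ¬nearby quarry blast) = 0.9535*0.67 + 0.976285*0.33
        = 0.638845 + 0.322174 = 0.961019
Configurations with minor quake contribute 0.322174, so
  P(minor quake | spike, heavy truck traffic, ¬nearby quarry blast) = 0.322174 / 0.961019 ≈ 0.3352

P(minor quake | spike, heavy truck traffic, ¬nearby quarry blast) ≈ 0.3352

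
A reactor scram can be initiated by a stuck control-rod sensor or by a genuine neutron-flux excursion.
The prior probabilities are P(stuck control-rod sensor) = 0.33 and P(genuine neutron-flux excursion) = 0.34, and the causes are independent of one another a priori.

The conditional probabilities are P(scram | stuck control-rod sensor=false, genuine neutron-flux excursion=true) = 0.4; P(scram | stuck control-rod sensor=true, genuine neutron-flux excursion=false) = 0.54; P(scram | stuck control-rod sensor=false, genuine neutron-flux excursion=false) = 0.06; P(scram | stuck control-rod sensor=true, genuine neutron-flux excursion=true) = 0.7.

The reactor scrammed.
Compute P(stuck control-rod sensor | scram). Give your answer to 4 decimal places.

Weight on stuck control-rod sensor=true, given the evidence: 0.117612 + 0.078540 = 0.196152
The normalizing constant is 0.06×0.67×0.66 + 0.4×0.67×0.34 + 0.54×0.33×0.66 + 0.7×0.33×0.34 = 0.313804
Posterior = 0.196152 / 0.313804 ≈ 0.6251

P(stuck control-rod sensor | scram) ≈ 0.6251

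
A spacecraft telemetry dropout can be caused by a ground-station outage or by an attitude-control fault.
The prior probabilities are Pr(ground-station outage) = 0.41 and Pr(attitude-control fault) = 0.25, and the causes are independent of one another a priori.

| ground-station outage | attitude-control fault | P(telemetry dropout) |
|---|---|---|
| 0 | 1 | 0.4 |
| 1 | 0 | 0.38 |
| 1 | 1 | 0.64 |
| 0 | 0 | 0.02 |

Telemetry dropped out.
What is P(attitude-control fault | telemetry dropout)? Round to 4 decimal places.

P(attitude-control fault | telemetry dropout) ≈ 0.4978

By total probability over the 4 (ground-station outage, attitude-control fault) configurations:
  P(telemetry dropout) = 0.02×0.59×0.75 + 0.4×0.59×0.25 + 0.38×0.41×0.75 + 0.64×0.41×0.25
        = 0.008850 + 0.059000 + 0.116850 + 0.065600 = 0.250300
Keeping only the attitude-control fault-present terms gives 0.124600, so
  P(attitude-control fault | telemetry dropout) = 0.124600 / 0.250300 ≈ 0.4978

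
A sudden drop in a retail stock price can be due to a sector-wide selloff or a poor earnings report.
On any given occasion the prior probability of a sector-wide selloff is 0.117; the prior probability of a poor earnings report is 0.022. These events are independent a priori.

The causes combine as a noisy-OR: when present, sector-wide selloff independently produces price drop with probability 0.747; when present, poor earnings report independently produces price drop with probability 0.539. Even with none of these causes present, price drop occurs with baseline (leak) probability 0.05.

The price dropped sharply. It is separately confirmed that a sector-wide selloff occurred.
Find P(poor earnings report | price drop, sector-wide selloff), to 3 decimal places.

P(poor earnings report | price drop, sector-wide selloff) ≈ 0.026

Under noisy-OR, P(price drop | causes) = 1 − (1−0.05)·∏(1−qᵢ) over the active causes.
P(price drop | sector-wide selloff) = 0.75965*0.978 + 0.889199*0.022 = 0.742938 + 0.019562 = 0.762500
Restricting to configurations with poor earnings report present: 0.889199*0.022 = 0.019562.
P(poor earnings report | price drop, sector-wide selloff) = 0.019562 / 0.762500 ≈ 0.026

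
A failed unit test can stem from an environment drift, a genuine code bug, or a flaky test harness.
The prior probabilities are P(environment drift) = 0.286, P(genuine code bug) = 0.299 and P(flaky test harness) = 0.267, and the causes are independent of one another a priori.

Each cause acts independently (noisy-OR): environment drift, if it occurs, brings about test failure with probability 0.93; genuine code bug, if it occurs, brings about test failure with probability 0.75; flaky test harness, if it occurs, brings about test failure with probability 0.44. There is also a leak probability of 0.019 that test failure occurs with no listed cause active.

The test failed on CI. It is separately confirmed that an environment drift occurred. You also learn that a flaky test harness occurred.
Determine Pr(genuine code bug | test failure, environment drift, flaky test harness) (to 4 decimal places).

Pr(genuine code bug | test failure, environment drift, flaky test harness) ≈ 0.3052

Under noisy-OR, P(test failure | causes) = 1 − (1−0.019)·∏(1−qᵢ) over the active causes.
By total probability over both values of genuine code bug:
  P(test failure | environment drift, flaky test harness) = 0.961545×0.701 + 0.990386×0.299
        = 0.674043 + 0.296125 = 0.970168
Keeping only the genuine code bug-present terms gives 0.296125, so
  P(genuine code bug | test failure, environment drift, flaky test harness) = 0.296125 / 0.970168 ≈ 0.3052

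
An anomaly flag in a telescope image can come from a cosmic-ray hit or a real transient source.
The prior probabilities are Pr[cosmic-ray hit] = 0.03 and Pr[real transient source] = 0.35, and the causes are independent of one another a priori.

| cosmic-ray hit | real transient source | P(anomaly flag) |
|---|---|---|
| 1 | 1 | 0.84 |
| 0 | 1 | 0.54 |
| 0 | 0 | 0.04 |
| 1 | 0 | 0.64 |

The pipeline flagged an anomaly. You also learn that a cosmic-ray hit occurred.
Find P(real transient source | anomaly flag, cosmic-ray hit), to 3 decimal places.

P(real transient source | anomaly flag, cosmic-ray hit) ≈ 0.414

P(anomaly flag | cosmic-ray hit) = 0.64×0.65 + 0.84×0.35 = 0.416000 + 0.294000 = 0.710000
Of this, 0.294000 comes from 0.84×0.35 (the real transient source=true cases).
P(real transient source | anomaly flag, cosmic-ray hit) = 0.294000 / 0.710000 ≈ 0.414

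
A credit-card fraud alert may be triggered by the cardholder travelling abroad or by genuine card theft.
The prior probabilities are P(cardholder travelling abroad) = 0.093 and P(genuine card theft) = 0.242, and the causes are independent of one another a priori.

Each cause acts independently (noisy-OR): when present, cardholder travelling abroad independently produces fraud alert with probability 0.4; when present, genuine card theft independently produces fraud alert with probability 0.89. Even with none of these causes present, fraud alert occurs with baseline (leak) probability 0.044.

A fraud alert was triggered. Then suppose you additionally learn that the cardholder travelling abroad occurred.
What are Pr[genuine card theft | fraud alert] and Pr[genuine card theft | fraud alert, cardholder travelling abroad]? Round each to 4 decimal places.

Pr[genuine card theft | fraud alert] ≈ 0.7829; Pr[genuine card theft | fraud alert, cardholder travelling abroad] ≈ 0.4123

Under noisy-OR, P(fraud alert | causes) = 1 − (1−0.044)·∏(1−qᵢ) over the active causes.
P(fraud alert) = 0.044·0.907·0.758 + 0.89484·0.907·0.242 + 0.4264·0.093·0.758 + 0.936904·0.093·0.242 = 0.030250 + 0.196412 + 0.030059 + 0.021086 = 0.277807
Of this, 0.217498 comes from 0.196412 + 0.021086 (the genuine card theft=true cases).
P(genuine card theft | fraud alert) = 0.217498 / 0.277807 ≈ 0.7829

Now condition on the additional information:
Sum P(fraud alert|·) weighted by the priors over both values of genuine card theft:
  P(fraud alert | cardholder travelling abroad) = 0.4264×0.758 + 0.936904×0.242
        = 0.323211 + 0.226731 = 0.549942
The terms with genuine card theft present sum to 0.226731, so
  P(genuine card theft | fraud alert, cardholder travelling abroad) = 0.226731 / 0.549942 ≈ 0.4123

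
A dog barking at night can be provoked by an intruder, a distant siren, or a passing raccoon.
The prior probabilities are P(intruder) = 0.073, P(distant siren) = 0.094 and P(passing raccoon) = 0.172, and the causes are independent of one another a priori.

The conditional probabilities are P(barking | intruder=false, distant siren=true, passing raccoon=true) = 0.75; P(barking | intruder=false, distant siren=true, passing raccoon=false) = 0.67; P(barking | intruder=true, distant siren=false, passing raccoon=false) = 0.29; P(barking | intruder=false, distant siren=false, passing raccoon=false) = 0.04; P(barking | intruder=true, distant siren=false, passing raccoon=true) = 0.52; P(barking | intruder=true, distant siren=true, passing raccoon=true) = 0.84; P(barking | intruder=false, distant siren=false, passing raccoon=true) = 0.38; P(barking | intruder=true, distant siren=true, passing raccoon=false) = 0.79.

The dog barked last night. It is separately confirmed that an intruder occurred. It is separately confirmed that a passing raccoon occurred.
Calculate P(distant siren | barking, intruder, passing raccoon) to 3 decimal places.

P(barking | intruder, passing raccoon) = 0.52*0.906 + 0.84*0.094 = 0.471120 + 0.078960 = 0.550080
The distant siren-present share is 0.84*0.094 = 0.078960.
P(distant siren | barking, intruder, passing raccoon) = 0.078960 / 0.550080 ≈ 0.144

P(distant siren | barking, intruder, passing raccoon) ≈ 0.144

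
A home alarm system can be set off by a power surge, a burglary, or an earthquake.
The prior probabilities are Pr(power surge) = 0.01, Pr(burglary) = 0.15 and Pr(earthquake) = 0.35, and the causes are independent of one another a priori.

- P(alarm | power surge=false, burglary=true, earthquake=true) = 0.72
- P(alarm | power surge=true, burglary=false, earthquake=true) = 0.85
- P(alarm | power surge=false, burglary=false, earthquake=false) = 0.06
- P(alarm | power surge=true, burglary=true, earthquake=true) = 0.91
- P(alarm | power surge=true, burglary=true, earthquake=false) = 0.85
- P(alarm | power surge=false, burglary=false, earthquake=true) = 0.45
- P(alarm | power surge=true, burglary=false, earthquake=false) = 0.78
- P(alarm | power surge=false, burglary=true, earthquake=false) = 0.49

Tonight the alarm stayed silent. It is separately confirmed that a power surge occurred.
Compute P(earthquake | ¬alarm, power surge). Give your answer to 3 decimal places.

Numerator (weight on configurations with earthquake): 0.044625 + 0.004725 = 0.049350
The normalizing constant is 0.22·0.85·0.65 + 0.15·0.85·0.35 + 0.15·0.15·0.65 + 0.09·0.15·0.35 = 0.185525
Posterior = 0.049350 / 0.185525 ≈ 0.266

P(earthquake | ¬alarm, power surge) ≈ 0.266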